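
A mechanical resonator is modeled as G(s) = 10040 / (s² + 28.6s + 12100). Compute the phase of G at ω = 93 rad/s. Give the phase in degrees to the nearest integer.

∠[(j93)² + 28.6(j93) + 12100] = ∠[3451 + j2659.8] = 37.62°
∠G(j93) = −37.62° = -37.62°

-38°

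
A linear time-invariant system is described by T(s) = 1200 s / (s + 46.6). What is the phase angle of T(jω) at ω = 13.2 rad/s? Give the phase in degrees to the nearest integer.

∠(j13.2) = 90.00°
∠(j13.2 + 46.6) = arctan(13.2/46.6) = 15.82°
∠T(j13.2) = 90.00° − 15.82° = 74.18°

74°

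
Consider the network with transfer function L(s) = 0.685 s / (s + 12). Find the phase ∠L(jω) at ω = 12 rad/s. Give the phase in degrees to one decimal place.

45.0°

∠(j12) = 90.00°
∠(j12 + 12) = arctan(12/12) = 45.00°
∠L(j12) = 90.00° − 45.00° = 45.00°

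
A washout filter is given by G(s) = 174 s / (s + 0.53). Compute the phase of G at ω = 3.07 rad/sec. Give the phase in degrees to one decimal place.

9.8 deg

∠(j3.07) = 90.00°
∠(j3.07 + 0.53) = arctan(3.07/0.53) = 80.21°
∠G(j3.07) = 90.00° − 80.21° = 9.79°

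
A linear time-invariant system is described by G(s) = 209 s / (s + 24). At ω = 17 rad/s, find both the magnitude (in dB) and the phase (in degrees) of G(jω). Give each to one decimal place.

|G| = 41.6 dB, ∠G = 54.7°

|j17| = 17
|j17 + 24| = √(17² + 24²) = 29.41
|G(j17)| = 209 × 17 / 29.41 = 120.81
20 log₁₀(120.81) = 41.64 dB
∠(j17) = 90.00°
∠(j17 + 24) = arctan(17/24) = 35.31°
∠G(j17) = 90.00° − 35.31° = 54.69°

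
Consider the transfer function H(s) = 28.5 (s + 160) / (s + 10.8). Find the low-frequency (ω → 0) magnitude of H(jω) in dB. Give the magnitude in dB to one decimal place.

H(0) = 28.5 × 160 / 10.8 = 422.22
20 log₁₀(422.22) = 52.51 dB

52.5 dB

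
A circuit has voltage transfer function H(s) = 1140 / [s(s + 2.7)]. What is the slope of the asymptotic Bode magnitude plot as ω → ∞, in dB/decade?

-40 dB/decade

With 0 zeros and 2 poles, the high-frequency asymptotic slope is 20 × (0 − 2) = -40 dB/decade.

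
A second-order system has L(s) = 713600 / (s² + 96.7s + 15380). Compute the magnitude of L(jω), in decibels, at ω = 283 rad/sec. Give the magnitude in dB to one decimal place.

20.1 dB

|(j283)² + 96.7(j283) + 15380| = |-64709 + j27366| = 7.026e+04
|L(j283)| = 713600 / 7.026e+04 = 10.157
20 log₁₀(10.157) = 20.14 dB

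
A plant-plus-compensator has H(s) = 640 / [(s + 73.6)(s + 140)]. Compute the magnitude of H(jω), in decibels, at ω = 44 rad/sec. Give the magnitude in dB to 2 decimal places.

|j44 + 73.6| = √(44² + 73.6²) = 85.75
|j44 + 140| = √(44² + 140²) = 146.8
|H(j44)| = 640 / (85.75 × 146.8) = 0.050859
20 log₁₀(0.050859) = -25.873 dB

-25.87 dB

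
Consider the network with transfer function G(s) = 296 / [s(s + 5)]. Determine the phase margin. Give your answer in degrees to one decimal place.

Gain crossover: |G(jω)| = 1 at ω ≈ 16.8 rad s⁻¹.
∠G(j16.8) = −90° − arctan(16.8/5) ≈ -163.47°
PM = 180° + (-163.47°) = 16.53°

16.5°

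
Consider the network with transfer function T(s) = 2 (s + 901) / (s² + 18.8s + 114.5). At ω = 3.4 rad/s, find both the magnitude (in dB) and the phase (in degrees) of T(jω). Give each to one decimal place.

|T| = 23.4 dB, ∠T = -31.6 deg

|j3.4 + 901| = √(3.4² + 901²) = 901
|(j3.4)² + 18.8(j3.4) + 114.5| = |102.94 + j63.92| = 121.2
|T(j3.4)| = 2 × 901 / 121.2 = 14.872
20 log₁₀(14.872) = 23.45 dB
∠(j3.4 + 901) = arctan(3.4/901) = 0.22°
∠[(j3.4)² + 18.8(j3.4) + 114.5] = ∠[102.94 + j63.92] = 31.84°
∠T(j3.4) = 0.22° − 31.84° = -31.62°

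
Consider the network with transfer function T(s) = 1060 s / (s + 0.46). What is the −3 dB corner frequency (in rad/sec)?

For a single-pole high-pass, the −3 dB point is at the pole: ω = 0.46 rad/sec.

0.46 rad/sec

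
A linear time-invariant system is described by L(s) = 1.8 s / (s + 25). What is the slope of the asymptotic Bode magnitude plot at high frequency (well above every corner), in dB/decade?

With 1 zero and 1 pole, the high-frequency asymptotic slope is 20 × (1 − 1) = 0 dB/decade.

0 dB/decade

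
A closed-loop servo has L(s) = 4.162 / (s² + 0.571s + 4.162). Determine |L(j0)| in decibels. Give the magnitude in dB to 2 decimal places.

L(0) = 4.162 / 4.162 = 1
20 log₁₀(1) = 0.000 dB

0.00 dB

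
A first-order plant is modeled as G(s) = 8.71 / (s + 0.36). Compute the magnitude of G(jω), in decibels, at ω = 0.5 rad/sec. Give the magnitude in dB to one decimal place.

23.0 dB

|j0.5 + 0.36| = √(0.5² + 0.36²) = 0.6161
|G(j0.5)| = 8.71 / 0.6161 = 14.137
20 log₁₀(14.137) = 23.01 dB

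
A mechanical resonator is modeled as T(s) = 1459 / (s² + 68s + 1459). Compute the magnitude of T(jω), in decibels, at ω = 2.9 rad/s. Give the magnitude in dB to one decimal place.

-0.0 dB

|(j2.9)² + 68(j2.9) + 1459| = |1450.6 + j197.2| = 1464
|T(j2.9)| = 1459 / 1464 = 0.99663
20 log₁₀(0.99663) = -0.03 dB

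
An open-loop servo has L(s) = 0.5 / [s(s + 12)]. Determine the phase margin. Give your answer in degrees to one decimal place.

Gain crossover: |L(jω)| = 1 at ω ≈ 0.0417 rad/s.
∠L(j0.0417) = −90° − arctan(0.0417/12) ≈ -90.20°
PM = 180° + (-90.20°) = 89.80°

89.8°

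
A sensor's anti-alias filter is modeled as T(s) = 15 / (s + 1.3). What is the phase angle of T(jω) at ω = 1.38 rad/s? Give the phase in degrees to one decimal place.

-46.7°

∠(j1.38 + 1.3) = arctan(1.38/1.3) = 46.71°
∠T(j1.38) = −46.71° = -46.71°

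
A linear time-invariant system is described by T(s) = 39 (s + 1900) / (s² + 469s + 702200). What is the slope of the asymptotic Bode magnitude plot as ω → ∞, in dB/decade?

-20 dB/decade

With 1 zero and 2 poles, the high-frequency asymptotic slope is 20 × (1 − 2) = -20 dB/decade.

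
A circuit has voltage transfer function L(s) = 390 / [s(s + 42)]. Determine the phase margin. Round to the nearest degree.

Gain crossover: |L(jω)| = 1 at ω ≈ 9.08 rad/s.
∠L(j9.08) = −90° − arctan(9.08/42) ≈ -102.19°
PM = 180° + (-102.19°) = 77.81°

78 deg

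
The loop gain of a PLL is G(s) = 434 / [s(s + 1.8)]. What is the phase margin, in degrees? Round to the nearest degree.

Gain crossover: |G(jω)| = 1 at ω ≈ 20.8 rad/sec.
∠G(j20.8) = −90° − arctan(20.8/1.8) ≈ -175.05°
PM = 180° + (-175.05°) = 4.95°

5 deg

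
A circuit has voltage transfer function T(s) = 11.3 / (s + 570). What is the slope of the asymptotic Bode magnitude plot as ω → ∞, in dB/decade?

-20 dB/decade

With 0 zeros and 1 pole, the high-frequency asymptotic slope is 20 × (0 − 1) = -20 dB/decade.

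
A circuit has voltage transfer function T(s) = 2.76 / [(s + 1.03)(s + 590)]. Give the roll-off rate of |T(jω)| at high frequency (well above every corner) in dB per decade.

With 0 zeros and 2 poles, the high-frequency asymptotic slope is 20 × (0 − 2) = -40 dB/decade.

-40 dB/decade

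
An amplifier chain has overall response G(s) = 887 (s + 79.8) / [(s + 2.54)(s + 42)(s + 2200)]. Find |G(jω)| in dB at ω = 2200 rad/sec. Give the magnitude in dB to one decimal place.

-77.7 dB

|j2200 + 79.8| = √(2200² + 79.8²) = 2201
|j2200 + 2.54| = √(2200² + 2.54²) = 2200
|j2200 + 42| = √(2200² + 42²) = 2200
|j2200 + 2200| = √(2200² + 2200²) = 3111
|G(j2200)| = 887 × 2201 / (2200 × 2200 × 3111) = 0.00012965
20 log₁₀(0.00012965) = -77.74 dB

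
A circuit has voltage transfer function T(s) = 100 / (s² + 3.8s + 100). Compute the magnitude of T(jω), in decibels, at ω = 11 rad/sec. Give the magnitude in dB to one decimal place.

|(j11)² + 3.8(j11) + 100| = |-21 + j41.8| = 46.78
|T(j11)| = 100 / 46.78 = 2.1377
20 log₁₀(2.1377) = 6.60 dB

6.6 dB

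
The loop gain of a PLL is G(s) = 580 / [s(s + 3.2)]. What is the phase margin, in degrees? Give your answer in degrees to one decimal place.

Gain crossover: |G(jω)| = 1 at ω ≈ 24 rad s⁻¹.
∠G(j24) = −90° − arctan(24/3.2) ≈ -172.40°
PM = 180° + (-172.40°) = 7.60°

7.6°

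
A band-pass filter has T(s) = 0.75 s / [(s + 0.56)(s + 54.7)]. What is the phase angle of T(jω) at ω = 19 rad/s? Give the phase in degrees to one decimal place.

-17.5°

∠(j19) = 90.00°
∠(j19 + 0.56) = arctan(19/0.56) = 88.31°
∠(j19 + 54.7) = arctan(19/54.7) = 19.15°
∠T(j19) = 90.00° − (88.31° + 19.15°) = -17.47°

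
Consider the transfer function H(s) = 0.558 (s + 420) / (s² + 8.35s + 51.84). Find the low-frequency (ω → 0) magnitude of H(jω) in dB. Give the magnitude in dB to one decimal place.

13.1 dB

H(0) = 0.558 × 420 / 51.84 = 4.5208
20 log₁₀(4.5208) = 13.10 dB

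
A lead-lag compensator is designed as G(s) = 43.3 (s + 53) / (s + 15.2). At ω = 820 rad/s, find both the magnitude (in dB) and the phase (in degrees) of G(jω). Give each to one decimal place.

|G| = 32.7 dB, ∠G = -2.6 deg

|j820 + 53| = √(820² + 53²) = 821.7
|j820 + 15.2| = √(820² + 15.2²) = 820.1
|G(j820)| = 43.3 × 821.7 / 820.1 = 43.383
20 log₁₀(43.383) = 32.75 dB
∠(j820 + 53) = arctan(820/53) = 86.30°
∠(j820 + 15.2) = arctan(820/15.2) = 88.94°
∠G(j820) = 86.30° − 88.94° = -2.64°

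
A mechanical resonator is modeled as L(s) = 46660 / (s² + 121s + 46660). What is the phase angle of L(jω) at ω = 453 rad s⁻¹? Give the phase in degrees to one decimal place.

∠[(j453)² + 121(j453) + 46660] = ∠[-1.5855e+05 + j54813] = 160.93°
∠L(j453) = −160.93° = -160.93°

-160.9°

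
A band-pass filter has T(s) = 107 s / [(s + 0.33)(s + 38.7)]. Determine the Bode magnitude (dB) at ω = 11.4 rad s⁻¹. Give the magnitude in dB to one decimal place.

8.5 dB

|j11.4| = 11.4
|j11.4 + 0.33| = √(11.4² + 0.33²) = 11.4
|j11.4 + 38.7| = √(11.4² + 38.7²) = 40.34
|T(j11.4)| = 107 × 11.4 / (11.4 × 40.34) = 2.6511
20 log₁₀(2.6511) = 8.47 dB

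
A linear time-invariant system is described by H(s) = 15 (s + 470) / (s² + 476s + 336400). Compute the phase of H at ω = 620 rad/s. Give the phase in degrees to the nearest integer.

∠(j620 + 470) = arctan(620/470) = 52.84°
∠[(j620)² + 476(j620) + 336400] = ∠[-48000 + j2.9512e+05] = 99.24°
∠H(j620) = 52.84° − 99.24° = -46.40°

-46°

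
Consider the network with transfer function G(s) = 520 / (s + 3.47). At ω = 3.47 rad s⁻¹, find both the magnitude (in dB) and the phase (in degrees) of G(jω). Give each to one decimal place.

|G| = 40.5 dB, ∠G = -45.0°

|j3.47 + 3.47| = √(3.47² + 3.47²) = 4.907
|G(j3.47)| = 520 / 4.907 = 105.96
20 log₁₀(105.96) = 40.50 dB
∠(j3.47 + 3.47) = arctan(3.47/3.47) = 45.00°
∠G(j3.47) = −45.00° = -45.00°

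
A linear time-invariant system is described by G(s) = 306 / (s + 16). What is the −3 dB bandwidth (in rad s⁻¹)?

16 rad s⁻¹

For a single-pole low-pass, the −3 dB point is at the pole: ω = 16 rad s⁻¹.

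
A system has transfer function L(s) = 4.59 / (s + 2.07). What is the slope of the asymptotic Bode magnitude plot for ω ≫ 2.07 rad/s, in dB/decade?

With 0 zeros and 1 pole, the high-frequency asymptotic slope is 20 × (0 − 1) = -20 dB/decade.

-20 dB/decade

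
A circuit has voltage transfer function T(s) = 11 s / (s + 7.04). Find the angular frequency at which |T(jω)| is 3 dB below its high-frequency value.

For a single-pole high-pass, the −3 dB point is at the pole: ω = 7.04 rad/s.

7.04 rad/s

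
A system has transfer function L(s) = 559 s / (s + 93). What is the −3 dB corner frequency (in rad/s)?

For a single-pole high-pass, the −3 dB point is at the pole: ω = 93 rad/s.

93 rad/s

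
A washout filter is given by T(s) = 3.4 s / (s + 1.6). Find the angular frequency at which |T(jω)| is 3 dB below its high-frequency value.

1.6 rad/sec

For a single-pole high-pass, the −3 dB point is at the pole: ω = 1.6 rad/sec.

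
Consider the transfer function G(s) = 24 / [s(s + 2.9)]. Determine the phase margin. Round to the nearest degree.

Gain crossover: |G(jω)| = 1 at ω ≈ 4.49 rad/sec.
∠G(j4.49) = −90° − arctan(4.49/2.9) ≈ -147.14°
PM = 180° + (-147.14°) = 32.86°

33°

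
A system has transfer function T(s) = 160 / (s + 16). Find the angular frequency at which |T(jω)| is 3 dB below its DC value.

16 rad/s

For a single-pole low-pass, the −3 dB point is at the pole: ω = 16 rad/s.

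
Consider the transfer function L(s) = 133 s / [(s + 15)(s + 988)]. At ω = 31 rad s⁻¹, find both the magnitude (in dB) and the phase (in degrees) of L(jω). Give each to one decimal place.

|L| = -18.3 dB, ∠L = 24.0°

|j31| = 31
|j31 + 15| = √(31² + 15²) = 34.44
|j31 + 988| = √(31² + 988²) = 988.5
|L(j31)| = 133 × 31 / (34.44 × 988.5) = 0.12112
20 log₁₀(0.12112) = -18.34 dB
∠(j31) = 90.00°
∠(j31 + 15) = arctan(31/15) = 64.18°
∠(j31 + 988) = arctan(31/988) = 1.80°
∠L(j31) = 90.00° − (64.18° + 1.80°) = 24.02°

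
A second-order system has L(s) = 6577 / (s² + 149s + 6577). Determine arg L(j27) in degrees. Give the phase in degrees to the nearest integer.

∠[(j27)² + 149(j27) + 6577] = ∠[5848 + j4023] = 34.53°
∠L(j27) = −34.53° = -34.53°

-35°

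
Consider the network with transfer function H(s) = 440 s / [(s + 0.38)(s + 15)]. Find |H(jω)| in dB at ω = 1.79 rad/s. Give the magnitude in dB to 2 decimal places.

|j1.79| = 1.79
|j1.79 + 0.38| = √(1.79² + 0.38²) = 1.83
|j1.79 + 15| = √(1.79² + 15²) = 15.11
|H(j1.79)| = 440 × 1.79 / (1.83 × 15.11) = 28.492
20 log₁₀(28.492) = 29.094 dB

29.09 dB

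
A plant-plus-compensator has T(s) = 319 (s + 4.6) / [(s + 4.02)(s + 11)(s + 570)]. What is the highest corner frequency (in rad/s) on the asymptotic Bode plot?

570 rad/s

Break frequencies occur at each pole and zero magnitude: 4.02 rad/s, 4.6 rad/s, 11 rad/s, 570 rad/s.
The highest is 570 rad/s.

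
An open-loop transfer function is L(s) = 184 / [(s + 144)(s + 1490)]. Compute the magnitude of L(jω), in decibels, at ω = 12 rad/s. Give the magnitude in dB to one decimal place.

|j12 + 144| = √(12² + 144²) = 144.5
|j12 + 1490| = √(12² + 1490²) = 1490
|L(j12)| = 184 / (144.5 × 1490) = 0.00085458
20 log₁₀(0.00085458) = -61.36 dB

-61.4 dB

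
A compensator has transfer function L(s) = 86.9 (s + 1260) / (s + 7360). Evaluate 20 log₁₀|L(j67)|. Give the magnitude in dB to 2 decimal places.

23.46 dB

|j67 + 1260| = √(67² + 1260²) = 1262
|j67 + 7360| = √(67² + 7360²) = 7360
|L(j67)| = 86.9 × 1262 / 7360 = 14.897
20 log₁₀(14.897) = 23.462 dB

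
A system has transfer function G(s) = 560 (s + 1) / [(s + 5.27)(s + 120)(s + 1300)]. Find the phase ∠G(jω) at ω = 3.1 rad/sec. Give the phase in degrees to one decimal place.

∠(j3.1 + 1) = arctan(3.1/1) = 72.12°
∠(j3.1 + 5.27) = arctan(3.1/5.27) = 30.47°
∠(j3.1 + 120) = arctan(3.1/120) = 1.48°
∠(j3.1 + 1300) = arctan(3.1/1300) = 0.14°
∠G(j3.1) = 72.12° − (30.47° + 1.48° + 0.14°) = 40.04°

40.0 deg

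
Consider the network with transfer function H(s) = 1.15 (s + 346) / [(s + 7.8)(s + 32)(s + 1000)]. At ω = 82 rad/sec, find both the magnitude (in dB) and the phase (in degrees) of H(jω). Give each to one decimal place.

|j82 + 346| = √(82² + 346²) = 355.6
|j82 + 7.8| = √(82² + 7.8²) = 82.37
|j82 + 32| = √(82² + 32²) = 88.02
|j82 + 1000| = √(82² + 1000²) = 1003
|H(j82)| = 1.15 × 355.6 / (82.37 × 88.02 × 1003) = 5.6211e-05
20 log₁₀(5.6211e-05) = -85.00 dB
∠(j82 + 346) = arctan(82/346) = 13.33°
∠(j82 + 7.8) = arctan(82/7.8) = 84.57°
∠(j82 + 32) = arctan(82/32) = 68.68°
∠(j82 + 1000) = arctan(82/1000) = 4.69°
∠H(j82) = 13.33° − (84.57° + 68.68° + 4.69°) = -144.60°

|H| = -85.0 dB, ∠H = -144.6°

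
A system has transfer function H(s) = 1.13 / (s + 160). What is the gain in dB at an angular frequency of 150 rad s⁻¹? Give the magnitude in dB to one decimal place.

|j150 + 160| = √(150² + 160²) = 219.3
|H(j150)| = 1.13 / 219.3 = 0.0051524
20 log₁₀(0.0051524) = -45.76 dB

-45.8 dB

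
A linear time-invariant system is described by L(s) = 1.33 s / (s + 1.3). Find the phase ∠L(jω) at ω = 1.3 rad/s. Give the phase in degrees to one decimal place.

∠(j1.3) = 90.00°
∠(j1.3 + 1.3) = arctan(1.3/1.3) = 45.00°
∠L(j1.3) = 90.00° − 45.00° = 45.00°

45.0°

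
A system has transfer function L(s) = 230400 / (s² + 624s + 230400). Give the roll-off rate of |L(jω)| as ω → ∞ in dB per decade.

-40 dB/decade

With 0 zeros and 2 poles, the high-frequency asymptotic slope is 20 × (0 − 2) = -40 dB/decade.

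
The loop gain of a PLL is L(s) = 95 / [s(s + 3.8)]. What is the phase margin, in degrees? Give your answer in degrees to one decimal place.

Gain crossover: |L(jω)| = 1 at ω ≈ 9.38 rad s⁻¹.
∠L(j9.38) = −90° − arctan(9.38/3.8) ≈ -157.95°
PM = 180° + (-157.95°) = 22.05°

22.0 deg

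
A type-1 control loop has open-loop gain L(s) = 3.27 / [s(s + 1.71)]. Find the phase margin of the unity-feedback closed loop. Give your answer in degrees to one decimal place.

Gain crossover: |L(jω)| = 1 at ω ≈ 1.46 rad/sec.
∠L(j1.46) = −90° − arctan(1.46/1.71) ≈ -130.41°
PM = 180° + (-130.41°) = 49.59°

49.6°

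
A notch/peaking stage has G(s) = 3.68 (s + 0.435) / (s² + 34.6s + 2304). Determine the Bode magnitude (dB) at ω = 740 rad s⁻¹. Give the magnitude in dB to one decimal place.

-46.0 dB

|j740 + 0.435| = √(740² + 0.435²) = 740
|(j740)² + 34.6(j740) + 2304| = |-5.453e+05 + j25604| = 5.459e+05
|G(j740)| = 3.68 × 740 / 5.459e+05 = 0.0049885
20 log₁₀(0.0049885) = -46.04 dB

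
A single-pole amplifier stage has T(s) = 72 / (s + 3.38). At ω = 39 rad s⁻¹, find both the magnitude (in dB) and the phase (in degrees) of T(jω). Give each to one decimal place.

|j39 + 3.38| = √(39² + 3.38²) = 39.15
|T(j39)| = 72 / 39.15 = 1.8393
20 log₁₀(1.8393) = 5.29 dB
∠(j39 + 3.38) = arctan(39/3.38) = 85.05°
∠T(j39) = −85.05° = -85.05°

|T| = 5.3 dB, ∠T = -85.0°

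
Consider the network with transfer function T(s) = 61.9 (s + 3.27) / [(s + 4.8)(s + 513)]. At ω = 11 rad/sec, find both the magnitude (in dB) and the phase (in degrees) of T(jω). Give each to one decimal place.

|j11 + 3.27| = √(11² + 3.27²) = 11.48
|j11 + 4.8| = √(11² + 4.8²) = 12
|j11 + 513| = √(11² + 513²) = 513.1
|T(j11)| = 61.9 × 11.48 / (12 × 513.1) = 0.11535
20 log₁₀(0.11535) = -18.76 dB
∠(j11 + 3.27) = arctan(11/3.27) = 73.44°
∠(j11 + 4.8) = arctan(11/4.8) = 66.43°
∠(j11 + 513) = arctan(11/513) = 1.23°
∠T(j11) = 73.44° − (66.43° + 1.23°) = 5.79°

|T| = -18.8 dB, ∠T = 5.8 deg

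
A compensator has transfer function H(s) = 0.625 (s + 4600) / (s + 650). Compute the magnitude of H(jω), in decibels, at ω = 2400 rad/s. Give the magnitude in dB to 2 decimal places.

2.31 dB

|j2400 + 4600| = √(2400² + 4600²) = 5188
|j2400 + 650| = √(2400² + 650²) = 2486
|H(j2400)| = 0.625 × 5188 / 2486 = 1.3042
20 log₁₀(1.3042) = 2.307 dB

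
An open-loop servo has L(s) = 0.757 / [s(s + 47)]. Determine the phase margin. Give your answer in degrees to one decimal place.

90.0°

Gain crossover: |L(jω)| = 1 at ω ≈ 0.0161 rad/s.
∠L(j0.0161) = −90° − arctan(0.0161/47) ≈ -90.02°
PM = 180° + (-90.02°) = 89.98°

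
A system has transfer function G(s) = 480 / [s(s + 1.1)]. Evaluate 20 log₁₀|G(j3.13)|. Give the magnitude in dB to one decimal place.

|j3.13 + 1.1| = √(3.13² + 1.1²) = 3.318
|j3.13| = 3.13
|G(j3.13)| = 480 / (3.318 × 3.13) = 46.224
20 log₁₀(46.224) = 33.30 dB

33.3 dB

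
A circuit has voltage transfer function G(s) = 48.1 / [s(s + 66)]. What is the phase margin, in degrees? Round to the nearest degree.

89°

Gain crossover: |G(jω)| = 1 at ω ≈ 0.729 rad s⁻¹.
∠G(j0.729) = −90° − arctan(0.729/66) ≈ -90.63°
PM = 180° + (-90.63°) = 89.37°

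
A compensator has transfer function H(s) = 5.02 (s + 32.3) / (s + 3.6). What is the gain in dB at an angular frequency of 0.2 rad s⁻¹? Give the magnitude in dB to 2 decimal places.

33.06 dB

|j0.2 + 32.3| = √(0.2² + 32.3²) = 32.3
|j0.2 + 3.6| = √(0.2² + 3.6²) = 3.606
|H(j0.2)| = 5.02 × 32.3 / 3.606 = 44.972
20 log₁₀(44.972) = 33.059 dB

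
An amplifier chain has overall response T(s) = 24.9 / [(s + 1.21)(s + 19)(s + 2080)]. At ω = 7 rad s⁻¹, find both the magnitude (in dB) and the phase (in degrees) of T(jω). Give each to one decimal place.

|j7 + 1.21| = √(7² + 1.21²) = 7.104
|j7 + 19| = √(7² + 19²) = 20.25
|j7 + 2080| = √(7² + 2080²) = 2080
|T(j7)| = 24.9 / (7.104 × 20.25 × 2080) = 8.3224e-05
20 log₁₀(8.3224e-05) = -81.59 dB
∠(j7 + 1.21) = arctan(7/1.21) = 80.19°
∠(j7 + 19) = arctan(7/19) = 20.22°
∠(j7 + 2080) = arctan(7/2080) = 0.19°
∠T(j7) = − (80.19° + 20.22° + 0.19°) = -100.61°

|T| = -81.6 dB, ∠T = -100.6°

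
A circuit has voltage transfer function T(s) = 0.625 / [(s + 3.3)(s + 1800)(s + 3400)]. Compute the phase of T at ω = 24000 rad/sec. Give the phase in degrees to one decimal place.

-257.6 deg

∠(j24000 + 3.3) = arctan(24000/3.3) = 89.99°
∠(j24000 + 1800) = arctan(24000/1800) = 85.71°
∠(j24000 + 3400) = arctan(24000/3400) = 81.94°
∠T(j24000) = − (89.99° + 85.71° + 81.94°) = -257.64°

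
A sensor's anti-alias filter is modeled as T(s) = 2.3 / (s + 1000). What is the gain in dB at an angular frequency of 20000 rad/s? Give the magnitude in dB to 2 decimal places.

-78.80 dB

|j20000 + 1000| = √(20000² + 1000²) = 2.002e+04
|T(j20000)| = 2.3 / 2.002e+04 = 0.00011486
20 log₁₀(0.00011486) = -78.797 dB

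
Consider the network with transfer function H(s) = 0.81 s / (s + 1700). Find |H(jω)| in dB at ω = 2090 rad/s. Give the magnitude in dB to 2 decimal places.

-4.04 dB

|j2090| = 2090
|j2090 + 1700| = √(2090² + 1700²) = 2694
|H(j2090)| = 0.81 × 2090 / 2694 = 0.62838
20 log₁₀(0.62838) = -4.036 dB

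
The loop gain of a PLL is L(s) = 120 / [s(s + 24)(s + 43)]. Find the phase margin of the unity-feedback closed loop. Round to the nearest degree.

90°

Gain crossover: |L(jω)| = 1 at ω ≈ 0.116 rad/s.
∠L(j0.116) = −90° − arctan(0.116/24) − arctan(0.116/43) ≈ -90.43°
PM = 180° + (-90.43°) = 89.57°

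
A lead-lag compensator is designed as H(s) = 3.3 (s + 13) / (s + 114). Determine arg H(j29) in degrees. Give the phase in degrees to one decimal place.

∠(j29 + 13) = arctan(29/13) = 65.85°
∠(j29 + 114) = arctan(29/114) = 14.27°
∠H(j29) = 65.85° − 14.27° = 51.58°

51.6 deg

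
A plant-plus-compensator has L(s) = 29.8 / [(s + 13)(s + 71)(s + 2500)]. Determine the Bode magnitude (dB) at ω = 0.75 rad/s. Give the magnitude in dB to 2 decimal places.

-97.79 dB

|j0.75 + 13| = √(0.75² + 13²) = 13.02
|j0.75 + 71| = √(0.75² + 71²) = 71
|j0.75 + 2500| = √(0.75² + 2500²) = 2500
|L(j0.75)| = 29.8 / (13.02 × 71 × 2500) = 1.2892e-05
20 log₁₀(1.2892e-05) = -97.793 dB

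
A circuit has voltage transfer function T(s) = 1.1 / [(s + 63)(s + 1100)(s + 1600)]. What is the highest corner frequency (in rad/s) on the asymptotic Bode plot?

1600 rad/s

Break frequencies occur at each pole and zero magnitude: 63 rad/s, 1100 rad/s, 1600 rad/s.
The highest is 1600 rad/s.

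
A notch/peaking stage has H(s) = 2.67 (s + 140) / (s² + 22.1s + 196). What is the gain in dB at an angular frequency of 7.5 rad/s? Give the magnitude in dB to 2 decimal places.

|j7.5 + 140| = √(7.5² + 140²) = 140.2
|(j7.5)² + 22.1(j7.5) + 196| = |139.75 + j165.75| = 216.8
|H(j7.5)| = 2.67 × 140.2 / 216.8 = 1.7266
20 log₁₀(1.7266) = 4.744 dB

4.74 dB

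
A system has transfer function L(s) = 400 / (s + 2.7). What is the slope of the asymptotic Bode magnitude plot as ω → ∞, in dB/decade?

-20 dB/decade

With 0 zeros and 1 pole, the high-frequency asymptotic slope is 20 × (0 − 1) = -20 dB/decade.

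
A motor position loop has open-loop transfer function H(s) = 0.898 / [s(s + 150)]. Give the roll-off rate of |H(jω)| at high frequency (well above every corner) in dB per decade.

With 0 zeros and 2 poles, the high-frequency asymptotic slope is 20 × (0 − 2) = -40 dB/decade.

-40 dB/decade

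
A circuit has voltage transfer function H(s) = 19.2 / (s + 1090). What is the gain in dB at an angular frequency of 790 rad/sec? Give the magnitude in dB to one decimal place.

-36.9 dB

|j790 + 1090| = √(790² + 1090²) = 1346
|H(j790)| = 19.2 / 1346 = 0.014263
20 log₁₀(0.014263) = -36.92 dB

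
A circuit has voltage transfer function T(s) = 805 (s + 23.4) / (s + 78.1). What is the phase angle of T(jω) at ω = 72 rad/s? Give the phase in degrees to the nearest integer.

29°

∠(j72 + 23.4) = arctan(72/23.4) = 72.00°
∠(j72 + 78.1) = arctan(72/78.1) = 42.67°
∠T(j72) = 72.00° − 42.67° = 29.32°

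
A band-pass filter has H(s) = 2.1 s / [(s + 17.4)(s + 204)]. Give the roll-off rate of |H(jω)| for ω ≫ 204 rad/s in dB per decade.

With 1 zero and 2 poles, the high-frequency asymptotic slope is 20 × (1 − 2) = -20 dB/decade.

-20 dB/decade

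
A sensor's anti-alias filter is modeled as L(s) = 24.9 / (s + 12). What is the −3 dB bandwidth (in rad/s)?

For a single-pole low-pass, the −3 dB point is at the pole: ω = 12 rad/s.

12 rad/s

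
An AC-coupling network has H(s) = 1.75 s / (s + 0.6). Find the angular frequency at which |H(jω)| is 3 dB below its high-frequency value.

0.6 rad s⁻¹

For a single-pole high-pass, the −3 dB point is at the pole: ω = 0.6 rad s⁻¹.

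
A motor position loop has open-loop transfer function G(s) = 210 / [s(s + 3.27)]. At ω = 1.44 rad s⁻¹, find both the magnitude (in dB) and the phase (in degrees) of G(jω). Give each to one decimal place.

|G| = 32.2 dB, ∠G = -113.8°

|j1.44 + 3.27| = √(1.44² + 3.27²) = 3.573
|j1.44| = 1.44
|G(j1.44)| = 210 / (3.573 × 1.44) = 40.815
20 log₁₀(40.815) = 32.22 dB
∠(j1.44 + 3.27) = arctan(1.44/3.27) = 23.77°
∠(j1.44) = 90.00°
∠G(j1.44) = − (23.77° + 90.00°) = -113.77°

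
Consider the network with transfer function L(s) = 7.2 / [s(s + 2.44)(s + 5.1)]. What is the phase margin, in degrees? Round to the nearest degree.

71°

Gain crossover: |L(jω)| = 1 at ω ≈ 0.561 rad/sec.
∠L(j0.561) = −90° − arctan(0.561/2.44) − arctan(0.561/5.1) ≈ -109.21°
PM = 180° + (-109.21°) = 70.79°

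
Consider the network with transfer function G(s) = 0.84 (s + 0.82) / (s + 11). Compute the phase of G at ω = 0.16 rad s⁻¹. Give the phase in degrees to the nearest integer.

10°

∠(j0.16 + 0.82) = arctan(0.16/0.82) = 11.04°
∠(j0.16 + 11) = arctan(0.16/11) = 0.83°
∠G(j0.16) = 11.04° − 0.83° = 10.21°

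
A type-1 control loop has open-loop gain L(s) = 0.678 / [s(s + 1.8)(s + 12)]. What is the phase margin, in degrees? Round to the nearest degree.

Gain crossover: |L(jω)| = 1 at ω ≈ 0.0314 rad/s.
∠L(j0.0314) = −90° − arctan(0.0314/1.8) − arctan(0.0314/12) ≈ -91.15°
PM = 180° + (-91.15°) = 88.85°

89 deg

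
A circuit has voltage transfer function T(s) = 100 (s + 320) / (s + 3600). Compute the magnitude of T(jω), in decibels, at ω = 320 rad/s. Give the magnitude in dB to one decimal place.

22.0 dB

|j320 + 320| = √(320² + 320²) = 452.5
|j320 + 3600| = √(320² + 3600²) = 3614
|T(j320)| = 100 × 452.5 / 3614 = 12.521
20 log₁₀(12.521) = 21.95 dB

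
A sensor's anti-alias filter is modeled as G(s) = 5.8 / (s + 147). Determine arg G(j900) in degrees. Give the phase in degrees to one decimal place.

-80.7°

∠(j900 + 147) = arctan(900/147) = 80.72°
∠G(j900) = −80.72° = -80.72°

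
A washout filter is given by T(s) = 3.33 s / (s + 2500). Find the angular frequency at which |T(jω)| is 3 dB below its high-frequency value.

2500 rad s⁻¹

For a single-pole high-pass, the −3 dB point is at the pole: ω = 2500 rad s⁻¹.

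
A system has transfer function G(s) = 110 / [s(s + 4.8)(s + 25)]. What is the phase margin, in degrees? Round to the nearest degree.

77°

Gain crossover: |G(jω)| = 1 at ω ≈ 0.9 rad/sec.
∠G(j0.9) = −90° − arctan(0.9/4.8) − arctan(0.9/25) ≈ -102.69°
PM = 180° + (-102.69°) = 77.31°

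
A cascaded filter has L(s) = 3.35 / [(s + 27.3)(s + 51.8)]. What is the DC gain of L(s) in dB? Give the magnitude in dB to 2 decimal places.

L(0) = 3.35 / (27.3 × 51.8) = 0.0023689
20 log₁₀(0.0023689) = -52.509 dB

-52.51 dB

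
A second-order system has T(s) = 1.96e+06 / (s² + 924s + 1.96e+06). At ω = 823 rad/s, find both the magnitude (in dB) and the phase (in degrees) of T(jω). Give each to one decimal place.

|T| = 2.4 dB, ∠T = -30.7 deg

|(j823)² + 924(j823) + 1.96e+06| = |1.2827e+06 + j7.6045e+05| = 1.491e+06
|T(j823)| = 1.96e+06 / 1.491e+06 = 1.3144
20 log₁₀(1.3144) = 2.37 dB
∠[(j823)² + 924(j823) + 1.96e+06] = ∠[1.2827e+06 + j7.6045e+05] = 30.66°
∠T(j823) = −30.66° = -30.66°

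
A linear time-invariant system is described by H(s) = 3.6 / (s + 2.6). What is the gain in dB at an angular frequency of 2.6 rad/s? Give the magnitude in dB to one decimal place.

-0.2 dB

|j2.6 + 2.6| = √(2.6² + 2.6²) = 3.677
|H(j2.6)| = 3.6 / 3.677 = 0.97907
20 log₁₀(0.97907) = -0.18 dB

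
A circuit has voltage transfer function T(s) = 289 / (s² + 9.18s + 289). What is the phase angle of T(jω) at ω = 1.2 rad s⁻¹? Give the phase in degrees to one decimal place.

∠[(j1.2)² + 9.18(j1.2) + 289] = ∠[287.56 + j11.016] = 2.19°
∠T(j1.2) = −2.19° = -2.19°

-2.2°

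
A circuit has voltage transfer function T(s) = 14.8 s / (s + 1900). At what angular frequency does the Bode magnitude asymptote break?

1900 rad/sec

The single real pole at s = −1900 gives a corner at ω = 1900 rad/sec.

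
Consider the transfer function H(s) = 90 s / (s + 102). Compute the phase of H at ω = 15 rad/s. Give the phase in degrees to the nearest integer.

∠(j15) = 90.00°
∠(j15 + 102) = arctan(15/102) = 8.37°
∠H(j15) = 90.00° − 8.37° = 81.63°

82°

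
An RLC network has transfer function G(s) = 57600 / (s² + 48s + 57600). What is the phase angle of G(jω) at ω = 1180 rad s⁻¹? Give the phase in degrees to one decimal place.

∠[(j1180)² + 48(j1180) + 57600] = ∠[-1.3348e+06 + j56640] = 177.57°
∠G(j1180) = −177.57° = -177.57°

-177.6°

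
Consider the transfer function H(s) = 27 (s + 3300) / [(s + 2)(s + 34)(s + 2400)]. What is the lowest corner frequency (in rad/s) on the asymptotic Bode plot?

Break frequencies occur at each pole and zero magnitude: 2 rad/s, 34 rad/s, 2400 rad/s, 3300 rad/s.
The lowest is 2 rad/s.

2 rad/s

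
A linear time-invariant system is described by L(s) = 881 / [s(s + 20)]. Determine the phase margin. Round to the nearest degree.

Gain crossover: |L(jω)| = 1 at ω ≈ 26.5 rad/sec.
∠L(j26.5) = −90° − arctan(26.5/20) ≈ -142.98°
PM = 180° + (-142.98°) = 37.02°

37 deg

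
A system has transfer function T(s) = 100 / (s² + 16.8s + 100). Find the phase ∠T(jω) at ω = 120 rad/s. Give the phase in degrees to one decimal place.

∠[(j120)² + 16.8(j120) + 100] = ∠[-14300 + j2016] = 171.98°
∠T(j120) = −171.98° = -171.98°

-172.0 deg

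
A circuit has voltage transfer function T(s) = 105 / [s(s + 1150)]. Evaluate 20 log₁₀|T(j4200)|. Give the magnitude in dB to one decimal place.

-104.8 dB

|j4200 + 1150| = √(4200² + 1150²) = 4355
|j4200| = 4200
|T(j4200)| = 105 / (4355 × 4200) = 5.7411e-06
20 log₁₀(5.7411e-06) = -104.82 dB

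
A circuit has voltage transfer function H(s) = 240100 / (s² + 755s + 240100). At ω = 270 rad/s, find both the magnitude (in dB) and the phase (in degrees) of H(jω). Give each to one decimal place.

|(j270)² + 755(j270) + 240100| = |1.672e+05 + j2.0385e+05| = 2.636e+05
|H(j270)| = 240100 / 2.636e+05 = 0.91068
20 log₁₀(0.91068) = -0.81 dB
∠[(j270)² + 755(j270) + 240100] = ∠[1.672e+05 + j2.0385e+05] = 50.64°
∠H(j270) = −50.64° = -50.64°

|H| = -0.8 dB, ∠H = -50.6 deg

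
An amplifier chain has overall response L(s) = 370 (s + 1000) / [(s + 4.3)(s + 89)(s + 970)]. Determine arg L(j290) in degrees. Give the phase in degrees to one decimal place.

∠(j290 + 1000) = arctan(290/1000) = 16.17°
∠(j290 + 4.3) = arctan(290/4.3) = 89.15°
∠(j290 + 89) = arctan(290/89) = 72.94°
∠(j290 + 970) = arctan(290/970) = 16.65°
∠L(j290) = 16.17° − (89.15° + 72.94° + 16.65°) = -162.56°

-162.6°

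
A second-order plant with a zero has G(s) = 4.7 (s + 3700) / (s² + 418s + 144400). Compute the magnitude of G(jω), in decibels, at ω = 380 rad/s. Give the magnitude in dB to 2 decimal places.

-19.17 dB

|j380 + 3700| = √(380² + 3700²) = 3719
|(j380)² + 418(j380) + 144400| = |0 + j1.5884e+05| = 1.588e+05
|G(j380)| = 4.7 × 3719 / 1.588e+05 = 0.11006
20 log₁₀(0.11006) = -19.168 dB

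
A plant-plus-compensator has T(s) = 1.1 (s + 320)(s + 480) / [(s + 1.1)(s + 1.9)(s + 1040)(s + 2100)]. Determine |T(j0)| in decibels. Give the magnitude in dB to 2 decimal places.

T(0) = 1.1 × 320 × 480 / (1.1 × 1.9 × 1040 × 2100) = 0.037016
20 log₁₀(0.037016) = -28.632 dB

-28.63 dB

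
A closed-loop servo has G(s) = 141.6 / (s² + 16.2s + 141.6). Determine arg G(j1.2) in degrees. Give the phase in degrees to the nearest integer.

-8°

∠[(j1.2)² + 16.2(j1.2) + 141.6] = ∠[140.16 + j19.44] = 7.90°
∠G(j1.2) = −7.90° = -7.90°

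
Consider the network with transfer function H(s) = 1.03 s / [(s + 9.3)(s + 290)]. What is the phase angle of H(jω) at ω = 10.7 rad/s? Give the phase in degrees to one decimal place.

38.9°

∠(j10.7) = 90.00°
∠(j10.7 + 9.3) = arctan(10.7/9.3) = 49.00°
∠(j10.7 + 290) = arctan(10.7/290) = 2.11°
∠H(j10.7) = 90.00° − (49.00° + 2.11°) = 38.88°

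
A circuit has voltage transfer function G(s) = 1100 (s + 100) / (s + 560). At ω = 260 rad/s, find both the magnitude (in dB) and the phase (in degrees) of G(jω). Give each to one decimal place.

|G| = 53.9 dB, ∠G = 44.1°

|j260 + 100| = √(260² + 100²) = 278.6
|j260 + 560| = √(260² + 560²) = 617.4
|G(j260)| = 1100 × 278.6 / 617.4 = 496.3
20 log₁₀(496.3) = 53.91 dB
∠(j260 + 100) = arctan(260/100) = 68.96°
∠(j260 + 560) = arctan(260/560) = 24.90°
∠G(j260) = 68.96° − 24.90° = 44.06°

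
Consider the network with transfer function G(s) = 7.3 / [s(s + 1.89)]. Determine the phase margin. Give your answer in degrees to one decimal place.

Gain crossover: |G(jω)| = 1 at ω ≈ 2.39 rad/sec.
∠G(j2.39) = −90° − arctan(2.39/1.89) ≈ -141.71°
PM = 180° + (-141.71°) = 38.29°

38.3°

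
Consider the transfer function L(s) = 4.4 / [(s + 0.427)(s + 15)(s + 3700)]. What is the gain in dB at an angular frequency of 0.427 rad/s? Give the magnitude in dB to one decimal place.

|j0.427 + 0.427| = √(0.427² + 0.427²) = 0.6039
|j0.427 + 15| = √(0.427² + 15²) = 15.01
|j0.427 + 3700| = √(0.427² + 3700²) = 3700
|L(j0.427)| = 4.4 / (0.6039 × 15.01 × 3700) = 0.00013123
20 log₁₀(0.00013123) = -77.64 dB

-77.6 dB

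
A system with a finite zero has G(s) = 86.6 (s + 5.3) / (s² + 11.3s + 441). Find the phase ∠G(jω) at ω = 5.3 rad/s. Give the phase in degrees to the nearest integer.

37°

∠(j5.3 + 5.3) = arctan(5.3/5.3) = 45.00°
∠[(j5.3)² + 11.3(j5.3) + 441] = ∠[412.91 + j59.89] = 8.25°
∠G(j5.3) = 45.00° − 8.25° = 36.75°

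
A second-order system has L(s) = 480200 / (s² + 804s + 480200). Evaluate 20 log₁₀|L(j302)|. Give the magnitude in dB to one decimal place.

|(j302)² + 804(j302) + 480200| = |3.89e+05 + j2.4281e+05| = 4.586e+05
|L(j302)| = 480200 / 4.586e+05 = 1.0472
20 log₁₀(1.0472) = 0.40 dB

0.4 dB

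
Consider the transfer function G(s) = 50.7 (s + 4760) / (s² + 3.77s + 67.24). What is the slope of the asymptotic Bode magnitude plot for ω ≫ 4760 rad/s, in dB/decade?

With 1 zero and 2 poles, the high-frequency asymptotic slope is 20 × (1 − 2) = -20 dB/decade.

-20 dB/decade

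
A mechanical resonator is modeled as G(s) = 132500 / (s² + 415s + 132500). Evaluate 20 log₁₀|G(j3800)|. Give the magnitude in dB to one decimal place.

-40.7 dB

|(j3800)² + 415(j3800) + 132500| = |-1.4308e+07 + j1.577e+06| = 1.439e+07
|G(j3800)| = 132500 / 1.439e+07 = 0.0092051
20 log₁₀(0.0092051) = -40.72 dB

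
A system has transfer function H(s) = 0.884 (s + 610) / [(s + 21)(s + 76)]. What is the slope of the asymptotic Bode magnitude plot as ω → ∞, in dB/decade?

-20 dB/decade

With 1 zero and 2 poles, the high-frequency asymptotic slope is 20 × (1 − 2) = -20 dB/decade.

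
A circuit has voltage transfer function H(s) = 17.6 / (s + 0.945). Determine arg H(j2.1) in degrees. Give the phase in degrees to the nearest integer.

-66°

∠(j2.1 + 0.945) = arctan(2.1/0.945) = 65.77°
∠H(j2.1) = −65.77° = -65.77°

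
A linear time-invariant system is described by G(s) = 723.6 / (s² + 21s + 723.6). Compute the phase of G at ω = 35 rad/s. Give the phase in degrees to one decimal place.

-124.3°

∠[(j35)² + 21(j35) + 723.6] = ∠[-501.4 + j735] = 124.30°
∠G(j35) = −124.30° = -124.30°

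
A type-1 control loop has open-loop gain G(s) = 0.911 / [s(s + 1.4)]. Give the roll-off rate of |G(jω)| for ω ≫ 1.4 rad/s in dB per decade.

-40 dB/decade

With 0 zeros and 2 poles, the high-frequency asymptotic slope is 20 × (0 − 2) = -40 dB/decade.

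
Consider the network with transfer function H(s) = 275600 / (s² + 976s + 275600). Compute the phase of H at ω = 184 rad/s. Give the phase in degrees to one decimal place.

-36.6 deg

∠[(j184)² + 976(j184) + 275600] = ∠[2.4174e+05 + j1.7958e+05] = 36.61°
∠H(j184) = −36.61° = -36.61°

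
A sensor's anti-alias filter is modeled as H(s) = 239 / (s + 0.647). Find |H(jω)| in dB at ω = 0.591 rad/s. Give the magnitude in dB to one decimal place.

|j0.591 + 0.647| = √(0.591² + 0.647²) = 0.8763
|H(j0.591)| = 239 / 0.8763 = 272.74
20 log₁₀(272.74) = 48.71 dB

48.7 dB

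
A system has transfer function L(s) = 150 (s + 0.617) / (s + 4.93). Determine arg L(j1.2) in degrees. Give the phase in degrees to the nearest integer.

∠(j1.2 + 0.617) = arctan(1.2/0.617) = 62.79°
∠(j1.2 + 4.93) = arctan(1.2/4.93) = 13.68°
∠L(j1.2) = 62.79° − 13.68° = 49.11°

49°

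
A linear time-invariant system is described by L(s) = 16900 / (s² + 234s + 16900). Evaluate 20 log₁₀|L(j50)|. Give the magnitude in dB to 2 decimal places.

-0.81 dB

|(j50)² + 234(j50) + 16900| = |14400 + j11700| = 1.855e+04
|L(j50)| = 16900 / 1.855e+04 = 0.91086
20 log₁₀(0.91086) = -0.811 dB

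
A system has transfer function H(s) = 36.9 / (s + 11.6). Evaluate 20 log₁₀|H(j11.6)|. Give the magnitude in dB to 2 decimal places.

7.04 dB

|j11.6 + 11.6| = √(11.6² + 11.6²) = 16.4
|H(j11.6)| = 36.9 / 16.4 = 2.2493
20 log₁₀(2.2493) = 7.041 dB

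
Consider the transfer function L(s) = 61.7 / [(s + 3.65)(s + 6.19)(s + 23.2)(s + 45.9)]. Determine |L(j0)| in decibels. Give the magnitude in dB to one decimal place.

L(0) = 61.7 / (3.65 × 6.19 × 23.2 × 45.9) = 0.0025645
20 log₁₀(0.0025645) = -51.82 dB

-51.8 dB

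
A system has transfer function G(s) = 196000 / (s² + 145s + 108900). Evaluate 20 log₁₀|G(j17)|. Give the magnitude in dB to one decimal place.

5.1 dB

|(j17)² + 145(j17) + 108900| = |1.0861e+05 + j2465| = 1.086e+05
|G(j17)| = 196000 / 1.086e+05 = 1.8041
20 log₁₀(1.8041) = 5.13 dB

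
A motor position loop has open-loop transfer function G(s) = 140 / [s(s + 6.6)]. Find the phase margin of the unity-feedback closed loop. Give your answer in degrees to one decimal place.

31.1°

Gain crossover: |G(jω)| = 1 at ω ≈ 11 rad/sec.
∠G(j11) = −90° − arctan(11/6.6) ≈ -148.92°
PM = 180° + (-148.92°) = 31.08°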